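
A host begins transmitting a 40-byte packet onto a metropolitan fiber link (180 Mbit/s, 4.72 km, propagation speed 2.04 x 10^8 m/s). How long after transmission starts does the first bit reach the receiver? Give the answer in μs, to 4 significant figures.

23.14 μs

First bit experiences only propagation delay: d/s = 4720/204000000 = 23.14 μs.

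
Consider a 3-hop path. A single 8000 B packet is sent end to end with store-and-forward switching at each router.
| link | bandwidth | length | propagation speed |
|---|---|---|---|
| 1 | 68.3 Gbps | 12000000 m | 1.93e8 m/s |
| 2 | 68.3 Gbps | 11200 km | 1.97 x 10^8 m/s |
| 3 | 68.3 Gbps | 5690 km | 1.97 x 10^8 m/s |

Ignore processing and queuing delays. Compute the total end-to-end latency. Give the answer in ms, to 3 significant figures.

148 ms

L = 8000 × 8 = 64000 bits.
Transmission delay per hop = L/R = 64000/68300000000 = 0.000937042 ms; 3 hops → 0.00281113 ms.
Propagation delays (d/s per hop): 62.1762, 56.8528, 28.8832 ms; sum = 147.912 ms.
End-to-end = 148 ms.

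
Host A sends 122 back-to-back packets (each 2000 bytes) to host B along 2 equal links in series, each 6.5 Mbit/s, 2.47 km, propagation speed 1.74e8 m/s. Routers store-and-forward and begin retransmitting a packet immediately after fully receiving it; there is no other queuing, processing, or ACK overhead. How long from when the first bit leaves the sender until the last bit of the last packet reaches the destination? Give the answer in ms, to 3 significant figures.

Per-hop transmission t_tx = L/R = 16000/6500000 = 2.46154 ms.
Per-hop propagation t_prop = 2470/174000000 = 0.0141954 ms.
Pipeline fill: first packet needs 2·t_tx to clear all hops; remaining 121 packets each add one t_tx.
Total = (2+122-1)·t_tx + 2·t_prop = 123·2.46154 + 2·0.0141954 = 303 ms.

303 ms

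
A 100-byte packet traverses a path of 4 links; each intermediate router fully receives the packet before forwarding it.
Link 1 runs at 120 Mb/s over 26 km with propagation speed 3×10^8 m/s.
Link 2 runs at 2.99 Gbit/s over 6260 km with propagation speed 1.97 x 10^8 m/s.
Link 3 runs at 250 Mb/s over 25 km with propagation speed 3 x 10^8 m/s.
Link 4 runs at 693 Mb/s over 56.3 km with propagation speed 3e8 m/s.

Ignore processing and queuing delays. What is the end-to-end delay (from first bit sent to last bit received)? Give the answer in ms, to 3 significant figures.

32.1 ms

L = 100 × 8 = 800 bits.
Transmission delays (L/R per hop): 0.00666667, 0.000267559, 0.0032, 0.0011544 ms; sum = 0.0112886 ms.
Propagation delays (d/s per hop): 0.0866667, 31.7766, 0.0833333, 0.187667 ms; sum = 32.1343 ms.
End-to-end = 32.1 ms.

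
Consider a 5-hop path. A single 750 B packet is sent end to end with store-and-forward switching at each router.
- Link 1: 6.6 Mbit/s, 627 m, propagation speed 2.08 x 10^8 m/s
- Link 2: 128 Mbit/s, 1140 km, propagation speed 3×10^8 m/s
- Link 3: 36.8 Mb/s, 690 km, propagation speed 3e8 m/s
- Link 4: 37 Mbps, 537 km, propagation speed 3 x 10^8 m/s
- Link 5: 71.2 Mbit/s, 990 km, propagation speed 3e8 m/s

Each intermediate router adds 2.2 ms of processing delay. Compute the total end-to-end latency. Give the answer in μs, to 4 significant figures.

21360 μs

L = 750 × 8 = 6000 bits.
Transmission delays (L/R per hop): 909.091, 46.875, 163.043, 162.162, 84.2697 μs; sum = 1365.44 μs.
Propagation delays (d/s per hop): 3.01442, 3800, 2300, 1790, 3300 μs; sum = 11193 μs.
Processing at 4 router(s): 4 × 2.2 ms = 8800 μs.
End-to-end = 21360 μs.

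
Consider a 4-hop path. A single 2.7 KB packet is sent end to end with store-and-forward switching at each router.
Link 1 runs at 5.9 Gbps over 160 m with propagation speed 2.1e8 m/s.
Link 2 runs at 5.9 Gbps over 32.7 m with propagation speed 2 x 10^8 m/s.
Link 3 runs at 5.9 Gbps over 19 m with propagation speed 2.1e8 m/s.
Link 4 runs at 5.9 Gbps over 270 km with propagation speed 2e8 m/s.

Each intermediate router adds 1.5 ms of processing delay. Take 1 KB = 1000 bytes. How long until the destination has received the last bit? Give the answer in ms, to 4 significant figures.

L = 21600 bits.
Transmission delay per hop = L/R = 21600/5900000000 = 0.00366102 ms; 4 hops → 0.0146441 ms.
Propagation delays (d/s per hop): 0.000761905, 0.0001635, 9.04762e-05, 1.35 ms; sum = 1.35102 ms.
Processing at 3 router(s): 3 × 1.5 ms = 4.5 ms.
End-to-end = 5.866 ms.

5.866 ms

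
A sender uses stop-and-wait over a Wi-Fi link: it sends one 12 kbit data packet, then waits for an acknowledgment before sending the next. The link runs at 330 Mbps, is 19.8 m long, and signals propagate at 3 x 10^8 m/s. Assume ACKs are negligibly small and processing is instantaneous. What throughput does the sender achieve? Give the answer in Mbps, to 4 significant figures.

328.8 Mbps

t_tx = L/R = 12000/330000000 = 3.63636e-05 s.
t_prop = 19.8/300000000 = 6.6e-08 s; RTT = 1.32e-07 s.
Cycle = t_tx + RTT = 3.64956e-05 s.
Throughput = L / cycle = 12000 / 3.64956e-05 = 328.8 Mbps.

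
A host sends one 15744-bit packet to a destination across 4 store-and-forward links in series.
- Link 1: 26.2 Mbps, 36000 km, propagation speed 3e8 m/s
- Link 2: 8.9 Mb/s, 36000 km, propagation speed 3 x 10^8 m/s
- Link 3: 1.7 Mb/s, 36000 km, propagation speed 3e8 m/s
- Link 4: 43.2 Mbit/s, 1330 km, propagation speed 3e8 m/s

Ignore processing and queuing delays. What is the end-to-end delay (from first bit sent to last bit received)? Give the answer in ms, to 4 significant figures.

376.4 ms

Transmission delays (L/R per hop): 0.600916, 1.76899, 9.26118, 0.364444 ms; sum = 11.9955 ms.
Propagation delays (d/s per hop): 120, 120, 120, 4.43333 ms; sum = 364.433 ms.
End-to-end = 376.4 ms.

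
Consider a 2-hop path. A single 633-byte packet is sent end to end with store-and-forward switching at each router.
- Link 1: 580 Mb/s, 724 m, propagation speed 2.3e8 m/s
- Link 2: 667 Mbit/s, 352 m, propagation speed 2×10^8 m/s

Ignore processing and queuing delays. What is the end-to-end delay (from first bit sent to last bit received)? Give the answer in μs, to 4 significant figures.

L = 633 × 8 = 5064 bits.
Transmission delays (L/R per hop): 8.73103, 7.5922 μs; sum = 16.3232 μs.
Propagation delays (d/s per hop): 3.14783, 1.76 μs; sum = 4.90783 μs.
End-to-end = 21.23 μs.

21.23 μs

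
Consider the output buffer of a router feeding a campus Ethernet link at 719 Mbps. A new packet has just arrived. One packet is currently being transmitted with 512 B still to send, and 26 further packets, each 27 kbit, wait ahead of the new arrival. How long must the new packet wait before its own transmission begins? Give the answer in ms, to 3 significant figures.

0.982 ms

Each queued packet: L/R = 27000/719000000 = 0.0375522 ms.
26 queued → 0.976356 ms.
Plus remaining 4096 bits of current packet: 0.0056968 ms.
Queuing delay = 0.982 ms.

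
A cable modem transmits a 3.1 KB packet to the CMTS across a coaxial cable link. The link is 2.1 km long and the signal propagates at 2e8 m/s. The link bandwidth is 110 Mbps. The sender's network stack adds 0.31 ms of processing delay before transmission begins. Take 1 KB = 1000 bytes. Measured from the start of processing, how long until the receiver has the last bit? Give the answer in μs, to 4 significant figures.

546.0 μs

L = 24800 bits.
Transmission delay = L/R = 24800 / 110000000 = 225.455 μs.
Propagation delay = d/s = 2100 m / 200000000 m/s = 10.5 μs.
Plus processing delay 0.31 ms = 310 μs.
Total = 546.0 μs.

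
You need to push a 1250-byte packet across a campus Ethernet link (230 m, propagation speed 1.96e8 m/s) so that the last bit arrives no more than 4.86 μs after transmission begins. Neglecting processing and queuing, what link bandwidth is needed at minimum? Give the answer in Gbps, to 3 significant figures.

2.71 Gbps

L = 10000 bits.
Propagation delay = 230 / 196000000 = 1.17347 μs.
Transmission budget = 4.86 − 1.17347 = 3.68653 μs.
R ≥ L / t_tx = 10000 bits / 3.68653e-06 s = 2.71 Gbps.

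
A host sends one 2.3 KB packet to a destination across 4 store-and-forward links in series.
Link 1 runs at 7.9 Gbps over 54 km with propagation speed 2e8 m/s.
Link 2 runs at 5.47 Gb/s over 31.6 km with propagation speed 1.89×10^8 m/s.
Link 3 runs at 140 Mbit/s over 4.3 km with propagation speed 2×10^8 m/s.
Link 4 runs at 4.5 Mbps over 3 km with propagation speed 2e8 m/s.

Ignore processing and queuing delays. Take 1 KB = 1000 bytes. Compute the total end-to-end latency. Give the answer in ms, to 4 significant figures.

L = 18400 bits.
Transmission delays (L/R per hop): 0.00232911, 0.0033638, 0.131429, 4.08889 ms; sum = 4.22601 ms.
Propagation delays (d/s per hop): 0.27, 0.167196, 0.0215, 0.015 ms; sum = 0.473696 ms.
End-to-end = 4.700 ms.

4.700 ms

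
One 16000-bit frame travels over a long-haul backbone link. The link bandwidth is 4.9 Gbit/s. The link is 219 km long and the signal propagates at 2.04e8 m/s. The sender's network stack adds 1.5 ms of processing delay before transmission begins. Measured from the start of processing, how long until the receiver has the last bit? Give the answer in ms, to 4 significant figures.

Transmission delay = L/R = 16000 / 4900000000 = 0.00326531 ms.
Propagation delay = d/s = 219000 m / 204000000 m/s = 1.07353 ms.
Plus processing delay 1.5 ms = 1.5 ms.
Total = 2.577 ms.

2.577 ms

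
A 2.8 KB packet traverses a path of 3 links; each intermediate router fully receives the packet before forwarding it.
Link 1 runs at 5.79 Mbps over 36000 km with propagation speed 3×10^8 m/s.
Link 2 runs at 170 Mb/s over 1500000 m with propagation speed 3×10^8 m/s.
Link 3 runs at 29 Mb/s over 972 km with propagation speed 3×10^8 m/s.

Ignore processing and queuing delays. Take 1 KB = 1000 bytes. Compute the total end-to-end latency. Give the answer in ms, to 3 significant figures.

133 ms

L = 22400 bits.
Transmission delays (L/R per hop): 3.86874, 0.131765, 0.772414 ms; sum = 4.77292 ms.
Propagation delays (d/s per hop): 120, 5, 3.24 ms; sum = 128.24 ms.
End-to-end = 133 ms.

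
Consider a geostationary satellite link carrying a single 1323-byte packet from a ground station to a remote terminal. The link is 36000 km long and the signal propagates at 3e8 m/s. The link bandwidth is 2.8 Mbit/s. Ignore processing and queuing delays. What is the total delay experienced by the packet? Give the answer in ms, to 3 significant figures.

124 ms

L = 1323 × 8 = 10584 bits.
Transmission delay = L/R = 10584 / 2800000 = 3.78 ms.
Propagation delay = d/s = 36000000 m / 300000000 m/s = 120 ms.
Total = 124 ms.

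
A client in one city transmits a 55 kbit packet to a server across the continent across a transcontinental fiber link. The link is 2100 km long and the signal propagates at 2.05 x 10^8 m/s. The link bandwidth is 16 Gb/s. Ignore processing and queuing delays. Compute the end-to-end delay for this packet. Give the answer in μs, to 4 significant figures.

10250 μs

L = 55000 bits.
Transmission delay = L/R = 55000 / 16000000000 = 3.4375 μs.
Propagation delay = d/s = 2100000 m / 2.05e+08 m/s = 10243.9 μs.
Total = 10250 μs.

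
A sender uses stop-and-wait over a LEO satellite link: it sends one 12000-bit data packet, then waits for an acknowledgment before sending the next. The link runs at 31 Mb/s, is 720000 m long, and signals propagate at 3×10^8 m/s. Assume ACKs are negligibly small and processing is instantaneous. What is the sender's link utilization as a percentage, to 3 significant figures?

t_tx = L/R = 12000/31000000 = 0.000387097 s.
t_prop = 720000/300000000 = 0.0024 s; RTT = 0.0048 s.
Cycle = t_tx + RTT = 0.0051871 s.
Utilization = t_tx / cycle = 0.000387097/0.0051871 = 7.46 %.

7.46 %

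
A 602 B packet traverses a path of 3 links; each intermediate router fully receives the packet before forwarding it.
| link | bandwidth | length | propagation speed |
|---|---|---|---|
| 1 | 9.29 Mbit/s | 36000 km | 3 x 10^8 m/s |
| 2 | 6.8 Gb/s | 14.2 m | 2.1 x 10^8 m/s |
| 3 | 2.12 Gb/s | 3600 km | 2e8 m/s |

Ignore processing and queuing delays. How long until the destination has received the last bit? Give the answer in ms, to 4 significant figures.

138.5 ms

L = 602 × 8 = 4816 bits.
Transmission delays (L/R per hop): 0.518407, 0.000708235, 0.0022717 ms; sum = 0.521387 ms.
Propagation delays (d/s per hop): 120, 6.7619e-05, 18 ms; sum = 138 ms.
End-to-end = 138.5 ms.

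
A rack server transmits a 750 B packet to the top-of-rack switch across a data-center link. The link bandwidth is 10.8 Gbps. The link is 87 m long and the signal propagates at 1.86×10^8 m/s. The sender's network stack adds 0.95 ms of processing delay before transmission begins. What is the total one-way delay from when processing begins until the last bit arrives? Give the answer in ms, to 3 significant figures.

0.951 ms

L = 750 × 8 = 6000 bits.
Transmission delay = L/R = 6000 / 10800000000 = 0.000555556 ms.
Propagation delay = d/s = 87 m / 186000000 m/s = 0.000467742 ms.
Plus processing delay 0.95 ms = 0.95 ms.
Total = 0.951 ms.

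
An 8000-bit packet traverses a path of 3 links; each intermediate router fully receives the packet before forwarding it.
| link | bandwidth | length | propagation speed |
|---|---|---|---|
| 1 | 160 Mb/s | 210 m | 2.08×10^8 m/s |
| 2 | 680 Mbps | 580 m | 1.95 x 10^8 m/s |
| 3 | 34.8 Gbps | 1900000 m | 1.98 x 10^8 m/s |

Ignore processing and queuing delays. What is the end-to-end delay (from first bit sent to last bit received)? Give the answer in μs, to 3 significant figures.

Transmission delays (L/R per hop): 50, 11.7647, 0.229885 μs; sum = 61.9946 μs.
Propagation delays (d/s per hop): 1.00962, 2.97436, 9595.96 μs; sum = 9599.94 μs.
End-to-end = 9660 μs.

9660 μs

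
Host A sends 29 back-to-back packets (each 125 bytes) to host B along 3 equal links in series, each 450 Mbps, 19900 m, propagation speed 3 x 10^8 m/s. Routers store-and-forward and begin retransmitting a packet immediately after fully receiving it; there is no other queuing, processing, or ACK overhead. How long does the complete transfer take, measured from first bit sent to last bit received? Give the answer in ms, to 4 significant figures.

0.2679 ms

Per-hop transmission t_tx = L/R = 1000/450000000 = 0.00222222 ms.
Per-hop propagation t_prop = 19900/300000000 = 0.0663333 ms.
Pipeline fill: first packet needs 3·t_tx to clear all hops; remaining 28 packets each add one t_tx.
Total = (3+29-1)·t_tx + 3·t_prop = 31·0.00222222 + 3·0.0663333 = 0.2679 ms.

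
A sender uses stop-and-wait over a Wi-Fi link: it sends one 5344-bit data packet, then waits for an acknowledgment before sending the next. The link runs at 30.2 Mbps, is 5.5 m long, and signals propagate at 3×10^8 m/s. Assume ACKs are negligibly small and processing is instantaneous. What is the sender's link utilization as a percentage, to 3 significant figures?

t_tx = L/R = 5344/30200000 = 0.000176954 s.
t_prop = 5.5/300000000 = 1.83333e-08 s; RTT = 3.66667e-08 s.
Cycle = t_tx + RTT = 0.00017699 s.
Utilization = t_tx / cycle = 0.000176954/0.00017699 = 100 %.

100 %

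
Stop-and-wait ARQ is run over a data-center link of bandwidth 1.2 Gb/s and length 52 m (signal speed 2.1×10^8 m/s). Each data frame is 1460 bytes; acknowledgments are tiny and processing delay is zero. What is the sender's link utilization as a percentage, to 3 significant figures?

t_tx = L/R = 11680/1200000000 = 9.73333e-06 s.
t_prop = 52/210000000 = 2.47619e-07 s; RTT = 4.95238e-07 s.
Cycle = t_tx + RTT = 1.02286e-05 s.
Utilization = t_tx / cycle = 9.73333e-06/1.02286e-05 = 95.2 %.

95.2 %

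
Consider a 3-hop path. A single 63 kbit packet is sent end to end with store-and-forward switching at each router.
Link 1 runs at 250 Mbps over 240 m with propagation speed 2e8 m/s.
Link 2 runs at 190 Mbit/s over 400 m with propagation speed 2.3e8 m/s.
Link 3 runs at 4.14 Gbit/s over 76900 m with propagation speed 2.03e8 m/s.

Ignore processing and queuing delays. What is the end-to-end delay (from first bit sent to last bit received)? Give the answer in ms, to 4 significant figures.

L = 63000 bits.
Transmission delays (L/R per hop): 0.252, 0.331579, 0.0152174 ms; sum = 0.598796 ms.
Propagation delays (d/s per hop): 0.0012, 0.00173913, 0.378818 ms; sum = 0.381757 ms.
End-to-end = 0.9806 ms.

0.9806 ms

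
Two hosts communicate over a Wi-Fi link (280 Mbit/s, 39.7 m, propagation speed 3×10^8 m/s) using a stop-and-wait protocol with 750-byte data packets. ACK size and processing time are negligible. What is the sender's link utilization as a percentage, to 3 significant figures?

t_tx = L/R = 6000/280000000 = 2.14286e-05 s.
t_prop = 39.7/300000000 = 1.32333e-07 s; RTT = 2.64667e-07 s.
Cycle = t_tx + RTT = 2.16932e-05 s.
Utilization = t_tx / cycle = 2.14286e-05/2.16932e-05 = 98.8 %.

98.8 %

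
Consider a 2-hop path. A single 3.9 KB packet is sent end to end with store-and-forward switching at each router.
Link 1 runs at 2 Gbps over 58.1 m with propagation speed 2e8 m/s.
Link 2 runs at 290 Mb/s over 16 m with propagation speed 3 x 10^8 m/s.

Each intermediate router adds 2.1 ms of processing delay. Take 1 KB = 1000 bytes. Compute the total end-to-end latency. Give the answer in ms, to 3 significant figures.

L = 31200 bits.
Transmission delays (L/R per hop): 0.0156, 0.107586 ms; sum = 0.123186 ms.
Propagation delays (d/s per hop): 0.0002905, 5.33333e-05 ms; sum = 0.000343833 ms.
Processing at 1 router(s): 1 × 2.1 ms = 2.1 ms.
End-to-end = 2.22 ms.

2.22 ms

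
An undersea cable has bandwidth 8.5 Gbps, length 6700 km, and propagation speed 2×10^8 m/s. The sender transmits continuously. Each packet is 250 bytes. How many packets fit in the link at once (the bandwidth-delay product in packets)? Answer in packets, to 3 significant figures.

Propagation delay = 6700000 / 200000000 = 0.0335 s.
BDP = R × t_prop = 8500000000 × 0.0335 = 284750000 bits.
In packets of 2000 bits: 142000 packets.

142000 packets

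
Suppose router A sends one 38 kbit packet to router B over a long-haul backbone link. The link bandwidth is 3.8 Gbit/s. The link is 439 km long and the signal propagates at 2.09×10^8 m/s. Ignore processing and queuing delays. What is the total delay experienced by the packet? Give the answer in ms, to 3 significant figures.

L = 38000 bits.
Transmission delay = L/R = 38000 / 3800000000 = 0.01 ms.
Propagation delay = d/s = 439000 m / 209000000 m/s = 2.10048 ms.
Total = 2.11 ms.

2.11 ms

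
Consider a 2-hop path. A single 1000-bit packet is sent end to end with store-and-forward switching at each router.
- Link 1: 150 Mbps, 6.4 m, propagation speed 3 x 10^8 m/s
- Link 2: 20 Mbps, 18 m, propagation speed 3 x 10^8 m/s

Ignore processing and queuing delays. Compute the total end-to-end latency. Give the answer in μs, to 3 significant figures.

56.7 μs

Transmission delays (L/R per hop): 6.66667, 50 μs; sum = 56.6667 μs.
Propagation delays (d/s per hop): 0.0213333, 0.06 μs; sum = 0.0813333 μs.
End-to-end = 56.7 μs.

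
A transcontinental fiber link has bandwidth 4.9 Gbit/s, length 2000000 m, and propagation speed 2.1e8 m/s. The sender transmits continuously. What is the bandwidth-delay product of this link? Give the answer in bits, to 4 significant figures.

46670000 bits

Propagation delay = 2000000 / 210000000 = 0.00952381 s.
BDP = R × t_prop = 4900000000 × 0.00952381 = 46666700 bits.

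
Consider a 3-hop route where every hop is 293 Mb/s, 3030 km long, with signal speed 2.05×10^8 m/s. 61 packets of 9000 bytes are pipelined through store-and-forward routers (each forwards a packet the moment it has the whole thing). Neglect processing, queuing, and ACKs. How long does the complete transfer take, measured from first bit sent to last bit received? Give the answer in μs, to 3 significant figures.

59800 μs

Per-hop transmission t_tx = L/R = 72000/293000000 = 245.734 μs.
Per-hop propagation t_prop = 3030000/2.05e+08 = 14780.5 μs.
Pipeline fill: first packet needs 3·t_tx to clear all hops; remaining 60 packets each add one t_tx.
Total = (3+61-1)·t_tx + 3·t_prop = 63·245.734 + 3·14780.5 = 59800 μs.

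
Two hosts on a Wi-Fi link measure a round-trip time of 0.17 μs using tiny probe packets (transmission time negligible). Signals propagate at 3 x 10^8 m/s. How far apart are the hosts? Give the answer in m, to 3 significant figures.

One-way propagation = RTT/2 = 0.085 μs.
d = s × t = 300000000 × 8.5e-08 = 25.5 m.

25.5 m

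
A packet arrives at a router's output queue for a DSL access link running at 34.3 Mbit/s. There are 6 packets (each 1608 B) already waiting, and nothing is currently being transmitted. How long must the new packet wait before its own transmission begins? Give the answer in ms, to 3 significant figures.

Each queued packet: L/R = 12864/34300000 = 0.375044 ms.
6 queued → 2.25026 ms.
Queuing delay = 2.25 ms.

2.25 ms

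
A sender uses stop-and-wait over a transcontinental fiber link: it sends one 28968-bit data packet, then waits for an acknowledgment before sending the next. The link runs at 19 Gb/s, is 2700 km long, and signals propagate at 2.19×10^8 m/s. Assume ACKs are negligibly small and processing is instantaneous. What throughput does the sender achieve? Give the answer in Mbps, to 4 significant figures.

t_tx = L/R = 28968/19000000000 = 1.52463e-06 s.
t_prop = 2700000/219000000 = 0.0123288 s; RTT = 0.0246575 s.
Cycle = t_tx + RTT = 0.0246591 s.
Throughput = L / cycle = 28968 / 0.0246591 = 1.175 Mbps.

1.175 Mbps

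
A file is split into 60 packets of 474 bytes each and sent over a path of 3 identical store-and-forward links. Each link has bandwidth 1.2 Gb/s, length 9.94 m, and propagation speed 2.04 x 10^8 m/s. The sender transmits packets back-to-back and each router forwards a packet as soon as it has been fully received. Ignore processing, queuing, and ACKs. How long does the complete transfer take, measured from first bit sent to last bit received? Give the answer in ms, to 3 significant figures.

Per-hop transmission t_tx = L/R = 3792/1200000000 = 0.00316 ms.
Per-hop propagation t_prop = 9.94/204000000 = 4.87255e-05 ms.
Pipeline fill: first packet needs 3·t_tx to clear all hops; remaining 59 packets each add one t_tx.
Total = (3+60-1)·t_tx + 3·t_prop = 62·0.00316 + 3·4.87255e-05 = 0.196 ms.

0.196 ms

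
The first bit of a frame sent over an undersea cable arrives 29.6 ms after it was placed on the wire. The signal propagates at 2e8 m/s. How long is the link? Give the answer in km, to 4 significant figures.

5920 km

d = s × t_prop = 200000000 × 0.0296 = 5920 km.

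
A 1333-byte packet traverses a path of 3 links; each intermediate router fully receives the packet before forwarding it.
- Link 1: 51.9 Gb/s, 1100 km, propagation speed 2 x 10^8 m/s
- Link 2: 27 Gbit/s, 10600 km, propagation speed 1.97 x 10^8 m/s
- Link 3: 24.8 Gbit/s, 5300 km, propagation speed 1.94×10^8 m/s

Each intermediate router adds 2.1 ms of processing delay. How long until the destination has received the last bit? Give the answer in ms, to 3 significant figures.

L = 1333 × 8 = 10664 bits.
Transmission delays (L/R per hop): 0.000205472, 0.000394963, 0.00043 ms; sum = 0.00103044 ms.
Propagation delays (d/s per hop): 5.5, 53.8071, 27.3196 ms; sum = 86.6267 ms.
Processing at 2 router(s): 2 × 2.1 ms = 4.2 ms.
End-to-end = 90.8 ms.

90.8 ms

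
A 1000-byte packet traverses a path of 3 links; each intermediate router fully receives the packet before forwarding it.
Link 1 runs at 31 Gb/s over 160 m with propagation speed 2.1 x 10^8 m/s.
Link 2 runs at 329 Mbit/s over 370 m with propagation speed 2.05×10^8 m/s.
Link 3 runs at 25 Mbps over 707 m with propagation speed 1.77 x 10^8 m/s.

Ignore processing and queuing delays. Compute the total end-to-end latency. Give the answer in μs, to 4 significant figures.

L = 1000 × 8 = 8000 bits.
Transmission delays (L/R per hop): 0.258065, 24.3161, 320 μs; sum = 344.574 μs.
Propagation delays (d/s per hop): 0.761905, 1.80488, 3.99435 μs; sum = 6.56113 μs.
End-to-end = 351.1 μs.

351.1 μs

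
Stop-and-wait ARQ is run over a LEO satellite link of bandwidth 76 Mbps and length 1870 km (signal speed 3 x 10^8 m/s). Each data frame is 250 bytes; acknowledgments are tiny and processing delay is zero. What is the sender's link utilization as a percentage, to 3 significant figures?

0.211 %

t_tx = L/R = 2000/76000000 = 2.63158e-05 s.
t_prop = 1870000/300000000 = 0.00623333 s; RTT = 0.0124667 s.
Cycle = t_tx + RTT = 0.012493 s.
Utilization = t_tx / cycle = 2.63158e-05/0.012493 = 0.211 %.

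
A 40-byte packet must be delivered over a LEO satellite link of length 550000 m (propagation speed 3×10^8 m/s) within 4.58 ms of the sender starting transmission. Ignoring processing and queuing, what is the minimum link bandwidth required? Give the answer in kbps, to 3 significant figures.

L = 320 bits.
Propagation delay = 550000 / 300000000 = 1.83333 ms.
Transmission budget = 4.58 − 1.83333 = 2.74667 ms.
R ≥ L / t_tx = 320 bits / 0.00274667 s = 117 kbps.

117 kbps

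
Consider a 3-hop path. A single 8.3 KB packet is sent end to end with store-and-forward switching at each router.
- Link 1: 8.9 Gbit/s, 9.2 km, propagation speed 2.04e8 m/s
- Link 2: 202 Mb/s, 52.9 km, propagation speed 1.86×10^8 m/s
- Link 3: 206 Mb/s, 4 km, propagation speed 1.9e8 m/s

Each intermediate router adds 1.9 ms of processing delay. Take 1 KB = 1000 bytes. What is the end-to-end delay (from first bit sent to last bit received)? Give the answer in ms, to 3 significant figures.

L = 66400 bits.
Transmission delays (L/R per hop): 0.00746067, 0.328713, 0.32233 ms; sum = 0.658504 ms.
Propagation delays (d/s per hop): 0.045098, 0.284409, 0.0210526 ms; sum = 0.350559 ms.
Processing at 2 router(s): 2 × 1.9 ms = 3.8 ms.
End-to-end = 4.81 ms.

4.81 ms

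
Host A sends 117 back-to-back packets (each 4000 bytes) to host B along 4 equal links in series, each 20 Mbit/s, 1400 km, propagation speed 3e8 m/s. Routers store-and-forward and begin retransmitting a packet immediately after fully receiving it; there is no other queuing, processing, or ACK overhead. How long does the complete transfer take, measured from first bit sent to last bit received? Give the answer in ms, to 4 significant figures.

Per-hop transmission t_tx = L/R = 32000/20000000 = 1.6 ms.
Per-hop propagation t_prop = 1400000/300000000 = 4.66667 ms.
Pipeline fill: first packet needs 4·t_tx to clear all hops; remaining 116 packets each add one t_tx.
Total = (4+117-1)·t_tx + 4·t_prop = 120·1.6 + 4·4.66667 = 210.7 ms.

210.7 ms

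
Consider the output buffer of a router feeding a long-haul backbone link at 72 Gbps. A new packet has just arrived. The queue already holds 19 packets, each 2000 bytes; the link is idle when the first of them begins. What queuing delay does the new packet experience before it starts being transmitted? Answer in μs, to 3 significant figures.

4.22 μs

Each queued packet: L/R = 16000/72000000000 = 0.222222 μs.
19 queued → 4.22222 μs.
Queuing delay = 4.22 μs.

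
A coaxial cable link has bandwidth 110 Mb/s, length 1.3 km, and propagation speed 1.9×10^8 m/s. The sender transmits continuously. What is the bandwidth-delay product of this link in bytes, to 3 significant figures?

94.1 bytes

Propagation delay = 1300 / 190000000 = 6.84211e-06 s.
BDP = R × t_prop = 110000000 × 6.84211e-06 = 752.632 bits.
In bytes: 752.632/8 = 94.1 bytes.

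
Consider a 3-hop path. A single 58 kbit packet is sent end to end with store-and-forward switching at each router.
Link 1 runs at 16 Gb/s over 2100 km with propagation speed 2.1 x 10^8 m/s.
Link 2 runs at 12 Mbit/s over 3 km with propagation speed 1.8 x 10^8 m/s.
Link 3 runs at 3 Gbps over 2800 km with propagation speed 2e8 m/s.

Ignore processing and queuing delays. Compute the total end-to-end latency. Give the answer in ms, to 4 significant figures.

28.87 ms

L = 58000 bits.
Transmission delays (L/R per hop): 0.003625, 4.83333, 0.0193333 ms; sum = 4.85629 ms.
Propagation delays (d/s per hop): 10, 0.0166667, 14 ms; sum = 24.0167 ms.
End-to-end = 28.87 ms.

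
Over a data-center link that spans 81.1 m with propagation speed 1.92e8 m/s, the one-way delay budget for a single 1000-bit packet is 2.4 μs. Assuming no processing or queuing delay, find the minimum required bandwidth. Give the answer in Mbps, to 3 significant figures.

Propagation delay = 81.1 / 192000000 = 0.422396 μs.
Transmission budget = 2.4 − 0.422396 = 1.9776 μs.
R ≥ L / t_tx = 1000 bits / 1.9776e-06 s = 506 Mbps.

506 Mbps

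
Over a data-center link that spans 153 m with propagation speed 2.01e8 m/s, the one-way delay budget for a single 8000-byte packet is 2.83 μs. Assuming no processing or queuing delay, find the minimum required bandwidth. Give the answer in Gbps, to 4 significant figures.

30.94 Gbps

L = 64000 bits.
Propagation delay = 153 / 2.01e+08 = 0.761194 μs.
Transmission budget = 2.83 − 0.761194 = 2.06881 μs.
R ≥ L / t_tx = 64000 bits / 2.06881e-06 s = 30.94 Gbps.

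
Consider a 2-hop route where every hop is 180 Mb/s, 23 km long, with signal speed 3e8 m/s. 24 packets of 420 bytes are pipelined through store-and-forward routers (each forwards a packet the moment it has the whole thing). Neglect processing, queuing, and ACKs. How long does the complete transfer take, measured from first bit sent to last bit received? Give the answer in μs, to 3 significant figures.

620 μs

Per-hop transmission t_tx = L/R = 3360/180000000 = 18.6667 μs.
Per-hop propagation t_prop = 23000/300000000 = 76.6667 μs.
Pipeline fill: first packet needs 2·t_tx to clear all hops; remaining 23 packets each add one t_tx.
Total = (2+24-1)·t_tx + 2·t_prop = 25·18.6667 + 2·76.6667 = 620 μs.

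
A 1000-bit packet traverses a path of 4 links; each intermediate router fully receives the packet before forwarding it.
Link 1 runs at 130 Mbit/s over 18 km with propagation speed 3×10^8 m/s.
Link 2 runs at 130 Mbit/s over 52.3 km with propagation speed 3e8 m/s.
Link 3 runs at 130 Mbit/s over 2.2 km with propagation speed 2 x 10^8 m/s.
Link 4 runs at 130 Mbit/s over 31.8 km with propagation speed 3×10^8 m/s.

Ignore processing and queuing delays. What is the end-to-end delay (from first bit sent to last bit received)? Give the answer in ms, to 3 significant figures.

Transmission delay per hop = L/R = 1000/130000000 = 0.00769231 ms; 4 hops → 0.0307692 ms.
Propagation delays (d/s per hop): 0.06, 0.174333, 0.011, 0.106 ms; sum = 0.351333 ms.
End-to-end = 0.382 ms.

0.382 ms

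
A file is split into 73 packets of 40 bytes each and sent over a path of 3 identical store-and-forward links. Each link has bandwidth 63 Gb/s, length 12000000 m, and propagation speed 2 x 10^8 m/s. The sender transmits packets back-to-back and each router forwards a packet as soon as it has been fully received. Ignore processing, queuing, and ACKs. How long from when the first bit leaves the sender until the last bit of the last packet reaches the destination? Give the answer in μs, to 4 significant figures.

180000 μs

Per-hop transmission t_tx = L/R = 320/63000000000 = 0.00507937 μs.
Per-hop propagation t_prop = 12000000/200000000 = 60000 μs.
Pipeline fill: first packet needs 3·t_tx to clear all hops; remaining 72 packets each add one t_tx.
Total = (3+73-1)·t_tx + 3·t_prop = 75·0.00507937 + 3·60000 = 180000 μs.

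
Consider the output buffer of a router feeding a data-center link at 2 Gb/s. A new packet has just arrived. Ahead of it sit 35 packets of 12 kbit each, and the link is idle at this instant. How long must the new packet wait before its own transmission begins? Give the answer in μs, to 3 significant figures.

210 μs

Each queued packet: L/R = 12000/2000000000 = 6 μs.
35 queued → 210 μs.
Queuing delay = 210 μs.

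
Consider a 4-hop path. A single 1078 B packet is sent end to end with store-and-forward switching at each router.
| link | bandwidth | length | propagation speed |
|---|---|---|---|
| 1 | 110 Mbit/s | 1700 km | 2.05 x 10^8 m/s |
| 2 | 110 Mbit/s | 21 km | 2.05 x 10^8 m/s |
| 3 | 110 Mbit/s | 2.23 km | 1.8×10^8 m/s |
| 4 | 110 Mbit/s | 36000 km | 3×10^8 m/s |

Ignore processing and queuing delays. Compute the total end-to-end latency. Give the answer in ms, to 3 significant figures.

L = 1078 × 8 = 8624 bits.
Transmission delay per hop = L/R = 8624/110000000 = 0.0784 ms; 4 hops → 0.3136 ms.
Propagation delays (d/s per hop): 8.29268, 0.102439, 0.0123889, 120 ms; sum = 128.408 ms.
End-to-end = 129 ms.

129 ms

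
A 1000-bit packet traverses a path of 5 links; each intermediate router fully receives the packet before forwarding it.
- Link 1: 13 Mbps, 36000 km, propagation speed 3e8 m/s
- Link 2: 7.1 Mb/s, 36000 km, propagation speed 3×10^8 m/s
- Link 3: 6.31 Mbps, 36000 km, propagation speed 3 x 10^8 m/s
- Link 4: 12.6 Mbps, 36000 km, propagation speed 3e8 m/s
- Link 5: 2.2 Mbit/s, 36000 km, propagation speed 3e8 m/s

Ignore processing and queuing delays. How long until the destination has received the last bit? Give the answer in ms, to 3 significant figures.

Transmission delays (L/R per hop): 0.0769231, 0.140845, 0.158479, 0.0793651, 0.454545 ms; sum = 0.910157 ms.
Propagation delays (d/s per hop): 120, 120, 120, 120, 120 ms; sum = 600 ms.
End-to-end = 601 ms.

601 ms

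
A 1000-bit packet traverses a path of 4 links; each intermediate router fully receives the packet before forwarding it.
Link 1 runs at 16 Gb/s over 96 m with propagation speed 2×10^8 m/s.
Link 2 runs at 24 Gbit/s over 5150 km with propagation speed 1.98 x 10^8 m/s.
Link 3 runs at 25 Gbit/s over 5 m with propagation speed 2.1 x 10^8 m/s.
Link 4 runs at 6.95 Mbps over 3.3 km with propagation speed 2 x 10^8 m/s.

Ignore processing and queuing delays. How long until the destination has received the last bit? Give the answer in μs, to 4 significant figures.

Transmission delays (L/R per hop): 0.0625, 0.0416667, 0.04, 143.885 μs; sum = 144.029 μs.
Propagation delays (d/s per hop): 0.48, 26010.1, 0.0238095, 16.5 μs; sum = 26027.1 μs.
End-to-end = 26170 μs.

26170 μs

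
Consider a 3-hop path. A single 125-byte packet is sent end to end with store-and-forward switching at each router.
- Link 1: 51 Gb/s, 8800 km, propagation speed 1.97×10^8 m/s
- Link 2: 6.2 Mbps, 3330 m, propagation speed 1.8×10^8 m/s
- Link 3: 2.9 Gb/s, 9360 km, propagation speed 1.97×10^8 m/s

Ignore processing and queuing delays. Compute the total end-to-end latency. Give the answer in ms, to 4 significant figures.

L = 125 × 8 = 1000 bits.
Transmission delays (L/R per hop): 1.96078e-05, 0.16129, 0.000344828 ms; sum = 0.161655 ms.
Propagation delays (d/s per hop): 44.6701, 0.0185, 47.5127 ms; sum = 92.2012 ms.
End-to-end = 92.36 ms.

92.36 ms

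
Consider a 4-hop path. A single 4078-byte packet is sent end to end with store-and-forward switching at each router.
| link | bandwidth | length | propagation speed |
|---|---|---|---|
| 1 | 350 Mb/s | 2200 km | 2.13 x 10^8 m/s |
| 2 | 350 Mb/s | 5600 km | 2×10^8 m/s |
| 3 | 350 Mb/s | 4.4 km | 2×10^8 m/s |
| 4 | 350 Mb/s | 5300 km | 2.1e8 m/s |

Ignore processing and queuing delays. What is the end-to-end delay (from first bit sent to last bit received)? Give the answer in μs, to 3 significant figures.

L = 4078 × 8 = 32624 bits.
Transmission delay per hop = L/R = 32624/350000000 = 93.2114 μs; 4 hops → 372.846 μs.
Propagation delays (d/s per hop): 10328.6, 28000, 22, 25238.1 μs; sum = 63588.7 μs.
End-to-end = 64000 μs.

64000 μs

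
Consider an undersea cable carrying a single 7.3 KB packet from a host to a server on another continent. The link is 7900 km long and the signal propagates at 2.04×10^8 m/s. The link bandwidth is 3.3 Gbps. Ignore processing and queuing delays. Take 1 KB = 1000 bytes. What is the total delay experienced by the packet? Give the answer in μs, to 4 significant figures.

L = 58400 bits.
Transmission delay = L/R = 58400 / 3300000000 = 17.697 μs.
Propagation delay = d/s = 7900000 m / 204000000 m/s = 38725.5 μs.
Total = 38740 μs.

38740 μs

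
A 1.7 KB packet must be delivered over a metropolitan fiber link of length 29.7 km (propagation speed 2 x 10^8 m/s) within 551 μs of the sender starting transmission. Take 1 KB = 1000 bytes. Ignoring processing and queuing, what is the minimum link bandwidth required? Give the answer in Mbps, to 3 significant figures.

33.8 Mbps

L = 13600 bits.
Propagation delay = 29700 / 200000000 = 148.5 μs.
Transmission budget = 551 − 148.5 = 402.5 μs.
R ≥ L / t_tx = 13600 bits / 0.0004025 s = 33.8 Mbps.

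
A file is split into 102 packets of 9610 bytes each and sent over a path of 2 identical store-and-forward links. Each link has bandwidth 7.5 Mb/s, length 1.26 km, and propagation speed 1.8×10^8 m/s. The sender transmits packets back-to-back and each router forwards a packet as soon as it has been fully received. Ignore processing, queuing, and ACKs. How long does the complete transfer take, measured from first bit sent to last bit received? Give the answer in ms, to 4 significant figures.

Per-hop transmission t_tx = L/R = 76880/7500000 = 10.2507 ms.
Per-hop propagation t_prop = 1260/180000000 = 0.007 ms.
Pipeline fill: first packet needs 2·t_tx to clear all hops; remaining 101 packets each add one t_tx.
Total = (2+102-1)·t_tx + 2·t_prop = 103·10.2507 + 2·0.007 = 1056 ms.

1056 ms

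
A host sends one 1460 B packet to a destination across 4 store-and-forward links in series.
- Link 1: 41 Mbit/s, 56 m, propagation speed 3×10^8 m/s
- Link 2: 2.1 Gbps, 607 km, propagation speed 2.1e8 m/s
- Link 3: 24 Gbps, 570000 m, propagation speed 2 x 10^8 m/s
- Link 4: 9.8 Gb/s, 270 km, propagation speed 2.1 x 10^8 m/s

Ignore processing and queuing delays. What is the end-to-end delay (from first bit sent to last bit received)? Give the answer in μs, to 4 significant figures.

L = 1460 × 8 = 11680 bits.
Transmission delays (L/R per hop): 284.878, 5.5619, 0.486667, 1.19184 μs; sum = 292.118 μs.
Propagation delays (d/s per hop): 0.186667, 2890.48, 2850, 1285.71 μs; sum = 7026.38 μs.
End-to-end = 7318 μs.

7318 μs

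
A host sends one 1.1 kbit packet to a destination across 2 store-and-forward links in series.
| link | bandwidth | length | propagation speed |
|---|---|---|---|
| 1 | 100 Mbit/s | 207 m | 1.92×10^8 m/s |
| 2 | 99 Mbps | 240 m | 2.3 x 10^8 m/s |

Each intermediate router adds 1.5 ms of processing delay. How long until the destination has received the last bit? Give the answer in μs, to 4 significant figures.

L = 1100 bits.
Transmission delays (L/R per hop): 11, 11.1111 μs; sum = 22.1111 μs.
Propagation delays (d/s per hop): 1.07813, 1.04348 μs; sum = 2.1216 μs.
Processing at 1 router(s): 1 × 1.5 ms = 1500 μs.
End-to-end = 1524 μs.

1524 μs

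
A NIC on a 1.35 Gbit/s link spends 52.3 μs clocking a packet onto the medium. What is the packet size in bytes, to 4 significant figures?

L = R × t_tx = 1350000000 b/s × 5.23e-05 s = 70605 bits.
In bytes: 70605 / 8 = 8826 bytes.

8826 bytes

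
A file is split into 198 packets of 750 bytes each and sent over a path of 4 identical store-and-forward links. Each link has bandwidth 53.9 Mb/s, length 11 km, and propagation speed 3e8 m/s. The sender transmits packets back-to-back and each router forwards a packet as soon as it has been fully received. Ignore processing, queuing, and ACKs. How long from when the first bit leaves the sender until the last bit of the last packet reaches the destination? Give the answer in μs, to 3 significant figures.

Per-hop transmission t_tx = L/R = 6000/53900000 = 111.317 μs.
Per-hop propagation t_prop = 11000/300000000 = 36.6667 μs.
Pipeline fill: first packet needs 4·t_tx to clear all hops; remaining 197 packets each add one t_tx.
Total = (4+198-1)·t_tx + 4·t_prop = 201·111.317 + 4·36.6667 = 22500 μs.

22500 μs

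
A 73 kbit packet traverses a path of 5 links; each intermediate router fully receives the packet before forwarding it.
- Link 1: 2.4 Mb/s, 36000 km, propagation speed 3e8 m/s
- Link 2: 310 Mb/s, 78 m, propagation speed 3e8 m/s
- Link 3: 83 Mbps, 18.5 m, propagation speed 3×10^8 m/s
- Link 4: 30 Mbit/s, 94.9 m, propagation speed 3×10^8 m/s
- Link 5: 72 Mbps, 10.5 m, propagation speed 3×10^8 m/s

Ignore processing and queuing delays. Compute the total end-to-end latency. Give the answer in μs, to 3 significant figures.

155000 μs

L = 73000 bits.
Transmission delays (L/R per hop): 30416.7, 235.484, 879.518, 2433.33, 1013.89 μs; sum = 34978.9 μs.
Propagation delays (d/s per hop): 120000, 0.26, 0.0616667, 0.316333, 0.035 μs; sum = 120001 μs.
End-to-end = 155000 μs.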